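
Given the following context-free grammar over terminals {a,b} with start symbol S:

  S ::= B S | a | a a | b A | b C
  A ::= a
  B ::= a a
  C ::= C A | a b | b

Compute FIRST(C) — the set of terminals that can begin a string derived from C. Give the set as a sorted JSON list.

Compute FIRST by fixpoint:
[1]
  A via A→a: +{a}
  B via B→a a: +{a}
  C via C→a b: +{a}
  C via C→b: +{b}
  S via S→B S: +{a}
  S via S→b A: +{b}
  FIRST(S)={a,b}  FIRST(A)={a}  FIRST(B)={a}  FIRST(C)={a,b}
[2] — fixpoint
  FIRST(S)={a,b}  FIRST(A)={a}  FIRST(B)={a}  FIRST(C)={a,b}

FIRST(C) = ["a", "b"]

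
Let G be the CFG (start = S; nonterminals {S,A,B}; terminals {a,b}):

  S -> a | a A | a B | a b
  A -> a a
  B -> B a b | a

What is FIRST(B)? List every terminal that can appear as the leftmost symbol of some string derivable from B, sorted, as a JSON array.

FIRST sets, iterate to fixpoint:
iter 1:
  A via A→a a: +{a}
  B via B→a: +{a}
  S via S→a: +{a}
  FIRST[S]={a}  FIRST[A]={a}  FIRST[B]={a}
iter 2: — fixpoint
  FIRST[S]={a}  FIRST[A]={a}  FIRST[B]={a}

FIRST(B) = ["a"]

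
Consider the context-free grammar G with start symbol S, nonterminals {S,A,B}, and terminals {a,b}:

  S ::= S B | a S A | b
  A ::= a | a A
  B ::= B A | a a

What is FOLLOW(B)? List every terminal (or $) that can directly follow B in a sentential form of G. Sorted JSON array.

Compute FIRST by fixpoint:
round 1:
  A via A→a: +{a}
  B via B→a a: +{a}
  S via S→a S A: +{a}
  S via S→b: +{b}
  FIRST(S)={a,b}  FIRST(A)={a}  FIRST(B)={a}
round 2: done
  FIRST(S)={a,b}  FIRST(A)={a}  FIRST(B)={a}

FOLLOW iteration:
seed FOLLOW(S) with $
iter 1:
  B→B A: FOLLOW(B) ⊇ FIRST(A) = {a}; new: +{a}
  B→B A: FOLLOW(A) ⊇ FOLLOW(B) ⊇ {a}; new: +{a}
  S→S B: FOLLOW(S) ⊇ FIRST(B) = {a}; new: +{a}
  S→S B: FOLLOW(B) ⊇ FOLLOW(S) ⊇ {$,a}; new: +{$}
  S→a S A: FOLLOW(A) ⊇ FOLLOW(S) ⊇ {$,a}; new: +{$}
  FOLLOW(S)={$,a}  FOLLOW(A)={$,a}  FOLLOW(B)={$,a}
iter 2: — fixpoint
  FOLLOW(S)={$,a}  FOLLOW(A)={$,a}  FOLLOW(B)={$,a}

FOLLOW(B) = ["$", "a"]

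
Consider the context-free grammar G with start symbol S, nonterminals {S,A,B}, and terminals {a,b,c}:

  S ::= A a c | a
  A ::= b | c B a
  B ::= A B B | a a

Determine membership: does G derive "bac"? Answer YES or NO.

Convert to CNF:
  S -> A X4 | a
  A -> T0 X2 | b
  B -> A X3 | T1 T1
  T0 -> c
  T1 -> a
  X2 -> B T1
  X3 -> B B
  X4 -> T1 T0

Fill CYK table bottom-up:
  cell(0,0) b: {A}
  cell(1,1) a: {S,T1}  orig:{S}
  cell(2,2) c: {T0}  orig:{}
  cell(0,1) ba: ∅
  cell(1,2) ac: {X4}  orig:{}
  cell(0,2) bac: {S}

S ∈ T[0,2] ⇒ YES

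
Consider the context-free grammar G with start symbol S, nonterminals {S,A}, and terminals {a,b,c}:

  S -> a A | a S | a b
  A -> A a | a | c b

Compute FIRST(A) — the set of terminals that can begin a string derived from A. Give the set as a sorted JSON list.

FIRST sets, iterate to fixpoint:
iter 1:
  A via A→a: +{a}
  A via A→c b: +{c}
  S via S→a A: +{a}
  FIRST[S]={a}  FIRST[A]={a,c}
iter 2: (stable)
  FIRST[S]={a}  FIRST[A]={a,c}

FIRST(A) = ["a", "c"]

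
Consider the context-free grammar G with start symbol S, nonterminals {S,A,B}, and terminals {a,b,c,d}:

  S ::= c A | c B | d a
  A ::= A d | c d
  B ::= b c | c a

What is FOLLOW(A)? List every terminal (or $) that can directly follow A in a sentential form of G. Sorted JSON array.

FIRST sets, iterate to fixpoint:
round 1:
  A via A→c d: +{c}
  B via B→b c: +{b}
  B via B→c a: +{c}
  S via S→c A: +{c}
  S via S→d a: +{d}
  S: {c,d}  A: {c}  B: {b,c}
round 2: done
  S: {c,d}  A: {c}  B: {b,c}

FOLLOW iteration:
initialize: $ ∈ FOLLOW(S)
[1]
  A→A d: FOLLOW(A) ⊇ FIRST(d) = {d}; new: +{d}
  S→c A: FOLLOW(A) ⊇ FOLLOW(S) ⊇ {$}; new: +{$}
  S→c B: FOLLOW(B) ⊇ FOLLOW(S) ⊇ {$}; new: +{$}
  S: {$}  A: {$,d}  B: {$}
[2] — fixpoint
  S: {$}  A: {$,d}  B: {$}

FOLLOW(A) = ["$", "d"]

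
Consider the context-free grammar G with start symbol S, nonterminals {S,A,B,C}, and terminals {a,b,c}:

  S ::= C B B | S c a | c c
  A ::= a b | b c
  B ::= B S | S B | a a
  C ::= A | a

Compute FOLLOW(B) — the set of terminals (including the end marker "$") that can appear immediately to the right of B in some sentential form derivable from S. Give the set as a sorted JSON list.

Compute FIRST by fixpoint:
round 1:
  A via A→a b: +{a}
  A via A→b c: +{b}
  B via B→a a: +{a}
  C via C→A: +{a,b}
  S via S→C B B: +{a,b}
  S via S→c c: +{c}
  S: {a,b,c}  A: {a,b}  B: {a}  C: {a,b}
round 2:
  B via B→S B: +{b,c}
  S: {a,b,c}  A: {a,b}  B: {a,b,c}  C: {a,b}
round 3: (no change)
  S: {a,b,c}  A: {a,b}  B: {a,b,c}  C: {a,b}

Compute FOLLOW by fixpoint:
FOLLOW(S) := {$}
iter 1:
  B→B S: FOLLOW(B) ⊇ FIRST(S) = {a,b,c}; new: +{a,b,c}
  B→B S: FOLLOW(S) ⊇ FOLLOW(B) ⊇ {a,b,c}; new: +{a,b,c}
  S→C B B: FOLLOW(C) ⊇ FIRST(B) = {a,b,c}; new: +{a,b,c}
  S→C B B: FOLLOW(B) ⊇ FOLLOW(S) ⊇ {$,a,b,c}; new: +{$}
  S: {$,a,b,c}  A: {}  B: {$,a,b,c}  C: {a,b,c}
iter 2:
  C→A: FOLLOW(A) ⊇ FOLLOW(C) ⊇ {a,b,c}; new: +{a,b,c}
  S: {$,a,b,c}  A: {a,b,c}  B: {$,a,b,c}  C: {a,b,c}
iter 3: (no change)
  S: {$,a,b,c}  A: {a,b,c}  B: {$,a,b,c}  C: {a,b,c}

FOLLOW(B) = ["$", "a", "b", "c"]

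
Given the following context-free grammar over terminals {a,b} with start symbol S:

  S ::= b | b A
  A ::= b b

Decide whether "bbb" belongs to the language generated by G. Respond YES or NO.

CNF form of G:
  S -> T0 A | b
  A -> T0 T0
  T0 -> b

Fill CYK table bottom-up:
  cell(0,0) b: {S,T0}  orig:{S}
  cell(1,1) b: {S,T0}  orig:{S}
  cell(2,2) b: {S,T0}  orig:{S}
  cell(0,1) bb: {A}
  cell(1,2) bb: {A}
  cell(0,2) bbb: {S}

S ∈ T[0,2] ⇒ YES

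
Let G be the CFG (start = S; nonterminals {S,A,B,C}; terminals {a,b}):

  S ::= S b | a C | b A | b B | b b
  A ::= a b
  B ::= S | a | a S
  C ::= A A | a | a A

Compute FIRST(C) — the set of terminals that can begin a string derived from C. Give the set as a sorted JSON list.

FIRST iteration:
pass 1:
  A via A→a b: +{a}
  B via B→a: +{a}
  C via C→A A: +{a}
  S via S→a C: +{a}
  S via S→b A: +{b}
  FIRST[S]={a,b}  FIRST[A]={a}  FIRST[B]={a}  FIRST[C]={a}
pass 2:
  B via B→S: +{b}
  FIRST[S]={a,b}  FIRST[A]={a}  FIRST[B]={a,b}  FIRST[C]={a}
pass 3: done
  FIRST[S]={a,b}  FIRST[A]={a}  FIRST[B]={a,b}  FIRST[C]={a}

FIRST(C) = ["a"]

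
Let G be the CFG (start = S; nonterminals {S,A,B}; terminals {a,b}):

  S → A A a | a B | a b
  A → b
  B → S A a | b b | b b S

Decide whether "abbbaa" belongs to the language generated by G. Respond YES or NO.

Convert to CNF:
  S -> A X4 | T0 B | T0 T1
  A -> b
  B -> S X2 | T1 T1 | T1 X3
  T0 -> a
  T1 -> b
  X2 -> A T0
  X3 -> T1 S
  X4 -> A T0

Fill CYK table bottom-up:
  cell(0,0) a: {T0}  orig:{}
  cell(1,1) b: {A,T1}  orig:{A}
  cell(2,2) b: {A,T1}  orig:{A}
  cell(3,3) b: {A,T1}  orig:{A}
  cell(4,4) a: {T0}  orig:{}
  cell(5,5) a: {T0}  orig:{}
  cell(0,1) ab: {S}
  cell(1,2) bb: {B}
  cell(2,3) bb: {B}
  cell(3,4) ba: {X2,X4}  orig:{}
  cell(4,5) aa: ∅
  cell(0,2) abb: {S}
  cell(1,3) bbb: ∅
  cell(2,4) bba: {S}
  cell(3,5) baa: ∅
  cell(0,3) abbb: ∅
  cell(1,4) bbba: {X3}  orig:{}
  cell(2,5) bbaa: ∅
  cell(0,4) abbba: {B}
  cell(1,5) bbbaa: ∅
  cell(0,5) abbbaa: ∅

S ∉ T[0,5] ⇒ NO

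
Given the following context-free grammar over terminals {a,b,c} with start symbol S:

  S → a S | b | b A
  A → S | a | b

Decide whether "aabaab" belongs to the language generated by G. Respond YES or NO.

CNF form of G:
  S -> T0 S | T1 A | b
  A -> T0 S | T1 A | a | b
  T0 -> a
  T1 -> b

Fill CYK table bottom-up:
  [0..0]={A,T0}  "a"  orig:{A}
  [1..1]={A,T0}  "a"  orig:{A}
  [2..2]={A,S,T1}  "b"  orig:{A,S}
  [3..3]={A,T0}  "a"  orig:{A}
  [4..4]={A,T0}  "a"  orig:{A}
  [5..5]={A,S,T1}  "b"  orig:{A,S}
  [0..1]=∅  "aa"
  [1..2]={A,S}  "ab"
  [2..3]={A,S}  "ba"
  [3..4]=∅  "aa"
  [4..5]={A,S}  "ab"
  [0..2]={A,S}  "aab"
  [1..3]={A,S}  "aba"
  [2..4]=∅  "baa"
  [3..5]={A,S}  "aab"
  [0..3]={A,S}  "aaba"
  [1..4]=∅  "abaa"
  [2..5]={A,S}  "baab"
  [0..4]=∅  "aabaa"
  [1..5]={A,S}  "abaab"
  [0..5]={A,S}  "aabaab"

S ∈ T[0,5] ⇒ YES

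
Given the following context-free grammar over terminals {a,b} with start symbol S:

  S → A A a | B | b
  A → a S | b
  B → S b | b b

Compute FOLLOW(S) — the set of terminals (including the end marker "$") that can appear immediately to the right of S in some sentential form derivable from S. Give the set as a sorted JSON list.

Compute FIRST by fixpoint:
pass 1:
  A via A→a S: +{a}
  A via A→b: +{b}
  B via B→b b: +{b}
  S via S→A A a: +{a,b}
  S: {a,b}  A: {a,b}  B: {b}
pass 2:
  B via B→S b: +{a}
  S: {a,b}  A: {a,b}  B: {a,b}
pass 3: done
  S: {a,b}  A: {a,b}  B: {a,b}

Compute FOLLOW by fixpoint:
seed FOLLOW(S) with $
round 1:
  B→S b: FOLLOW(S) ⊇ FIRST(b) = {b}; new: +{b}
  S→A A a: FOLLOW(A) ⊇ FIRST(A) = {a,b}; new: +{a,b}
  S→B: FOLLOW(B) ⊇ FOLLOW(S) ⊇ {$,b}; new: +{$,b}
  S: {$,b}  A: {a,b}  B: {$,b}
round 2:
  A→a S: FOLLOW(S) ⊇ FOLLOW(A) ⊇ {a,b}; new: +{a}
  S→B: FOLLOW(B) ⊇ FOLLOW(S) ⊇ {$,a,b}; new: +{a}
  S: {$,a,b}  A: {a,b}  B: {$,a,b}
round 3: — fixpoint
  S: {$,a,b}  A: {a,b}  B: {$,a,b}

FOLLOW(S) = ["$", "a", "b"]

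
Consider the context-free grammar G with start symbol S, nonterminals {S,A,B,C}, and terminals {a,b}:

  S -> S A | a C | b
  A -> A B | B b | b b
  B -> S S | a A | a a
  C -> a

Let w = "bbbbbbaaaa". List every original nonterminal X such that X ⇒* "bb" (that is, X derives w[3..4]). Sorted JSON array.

CNF form of G:
  S -> S A | T1 C | b
  A -> A B | B T0 | T0 T0
  B -> S S | T1 A | T1 T1
  C -> a
  T0 -> b
  T1 -> a

Fill CYK table bottom-up (cells [i..j] with 3 ≤ i ≤ j ≤ 4 only):
  cell(3,3) b: {S,T0}  orig:{S}
  cell(4,4) b: {S,T0}  orig:{S}
  cell(3,4) bb: {A,B}

Original NTs in T[3,4] deriving "bb": ["A", "B"]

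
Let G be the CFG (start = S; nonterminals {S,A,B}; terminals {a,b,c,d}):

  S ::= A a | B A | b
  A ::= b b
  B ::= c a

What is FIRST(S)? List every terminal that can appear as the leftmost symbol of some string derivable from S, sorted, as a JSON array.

FIRST iteration:
round 1:
  A via A→b b: +{b}
  B via B→c a: +{c}
  S via S→A a: +{b}
  S via S→B A: +{c}
  FIRST[S]={b,c}  FIRST[A]={b}  FIRST[B]={c}
round 2: (no change)
  FIRST[S]={b,c}  FIRST[A]={b}  FIRST[B]={c}

FIRST(S) = ["b", "c"]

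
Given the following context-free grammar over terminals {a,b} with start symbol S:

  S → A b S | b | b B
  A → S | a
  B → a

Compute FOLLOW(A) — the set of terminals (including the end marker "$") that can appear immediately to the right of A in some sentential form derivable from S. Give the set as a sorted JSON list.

FIRST sets, iterate to fixpoint:
iter 1:
  A via A→a: +{a}
  B via B→a: +{a}
  S via S→A b S: +{a}
  S via S→b: +{b}
  FIRST(S)={a,b}  FIRST(A)={a}  FIRST(B)={a}
iter 2:
  A via A→S: +{b}
  FIRST(S)={a,b}  FIRST(A)={a,b}  FIRST(B)={a}
iter 3: (no change)
  FIRST(S)={a,b}  FIRST(A)={a,b}  FIRST(B)={a}

Compute FOLLOW by fixpoint:
seed FOLLOW(S) with $
[1]
  S→A b S: FOLLOW(A) ⊇ FIRST(b) = {b}; new: +{b}
  S→b B: FOLLOW(B) ⊇ FOLLOW(S) ⊇ {$}; new: +{$}
  FOLLOW(S)={$}  FOLLOW(A)={b}  FOLLOW(B)={$}
[2]
  A→S: FOLLOW(S) ⊇ FOLLOW(A) ⊇ {b}; new: +{b}
  S→b B: FOLLOW(B) ⊇ FOLLOW(S) ⊇ {$,b}; new: +{b}
  FOLLOW(S)={$,b}  FOLLOW(A)={b}  FOLLOW(B)={$,b}
[3] — fixpoint
  FOLLOW(S)={$,b}  FOLLOW(A)={b}  FOLLOW(B)={$,b}

FOLLOW(A) = ["b"]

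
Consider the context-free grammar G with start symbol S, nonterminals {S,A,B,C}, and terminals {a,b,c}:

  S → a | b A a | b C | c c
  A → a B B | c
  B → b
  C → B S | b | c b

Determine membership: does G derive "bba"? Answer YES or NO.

CNF form of G:
  S -> T1 T1 | T2 C | T2 X4 | a
  A -> T0 X3 | c
  B -> b
  C -> B S | T1 T2 | b
  T0 -> a
  T1 -> c
  T2 -> b
  X3 -> B B
  X4 -> A T0

Fill CYK table bottom-up:
  T[0,0] 'b' = {B,C,T2}  orig:{B,C}
  T[1,1] 'b' = {B,C,T2}  orig:{B,C}
  T[2,2] 'a' = {S,T0}  orig:{S}
  T[0,1] 'bb' = {S,X3}  orig:{S}
  T[1,2] 'ba' = {C}
  T[0,2] 'bba' = {S}

S ∈ T[0,2] ⇒ YES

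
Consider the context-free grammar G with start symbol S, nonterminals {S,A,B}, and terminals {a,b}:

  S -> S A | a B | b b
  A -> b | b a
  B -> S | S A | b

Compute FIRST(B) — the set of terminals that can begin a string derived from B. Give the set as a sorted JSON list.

FIRST iteration:
round 1:
  A via A→b: +{b}
  B via B→b: +{b}
  S via S→a B: +{a}
  S via S→b b: +{b}
  FIRST(S)={a,b}  FIRST(A)={b}  FIRST(B)={b}
round 2:
  B via B→S: +{a}
  FIRST(S)={a,b}  FIRST(A)={b}  FIRST(B)={a,b}
round 3: (stable)
  FIRST(S)={a,b}  FIRST(A)={b}  FIRST(B)={a,b}

FIRST(B) = ["a", "b"]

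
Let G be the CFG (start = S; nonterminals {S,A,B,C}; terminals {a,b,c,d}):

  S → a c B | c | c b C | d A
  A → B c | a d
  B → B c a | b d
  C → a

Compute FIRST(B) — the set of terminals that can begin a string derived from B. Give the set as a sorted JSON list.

FIRST sets, iterate to fixpoint:
round 1:
  A via A→a d: +{a}
  B via B→b d: +{b}
  C via C→a: +{a}
  S via S→a c B: +{a}
  S via S→c: +{c}
  S via S→d A: +{d}
  S: {a,c,d}  A: {a}  B: {b}  C: {a}
round 2:
  A via A→B c: +{b}
  S: {a,c,d}  A: {a,b}  B: {b}  C: {a}
round 3: (no change)
  S: {a,c,d}  A: {a,b}  B: {b}  C: {a}

FIRST(B) = ["b"]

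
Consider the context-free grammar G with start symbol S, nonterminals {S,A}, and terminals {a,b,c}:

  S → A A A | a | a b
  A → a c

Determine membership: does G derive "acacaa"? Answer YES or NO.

Convert to CNF:
  S -> A X3 | T0 T2 | a
  A -> T0 T1
  T0 -> a
  T1 -> c
  T2 -> b
  X3 -> A A

CYK fill:
  T[0,0] 'a' = {S,T0}  orig:{S}
  T[1,1] 'c' = {T1}  orig:{}
  T[2,2] 'a' = {S,T0}  orig:{S}
  T[3,3] 'c' = {T1}  orig:{}
  T[4,4] 'a' = {S,T0}  orig:{S}
  T[5,5] 'a' = {S,T0}  orig:{S}
  T[0,1] 'ac' = {A}
  T[1,2] 'ca' = ∅
  T[2,3] 'ac' = {A}
  T[3,4] 'ca' = ∅
  T[4,5] 'aa' = ∅
  T[0,2] 'aca' = ∅
  T[1,3] 'cac' = ∅
  T[2,4] 'aca' = ∅
  T[3,5] 'caa' = ∅
  T[0,3] 'acac' = {X3}  orig:{}
  T[1,4] 'caca' = ∅
  T[2,5] 'acaa' = ∅
  T[0,4] 'acaca' = ∅
  T[1,5] 'cacaa' = ∅
  T[0,5] 'acacaa' = ∅

S ∉ T[0,5] ⇒ NO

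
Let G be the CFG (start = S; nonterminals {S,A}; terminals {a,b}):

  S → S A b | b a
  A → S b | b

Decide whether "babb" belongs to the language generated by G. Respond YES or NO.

Convert to CNF:
  S -> S X2 | T0 T1
  A -> S T0 | b
  T0 -> b
  T1 -> a
  X2 -> A T0

Fill CYK table bottom-up:
  [0..0]={A,T0}  "b"  orig:{A}
  [1..1]={T1}  "a"  orig:{}
  [2..2]={A,T0}  "b"  orig:{A}
  [3..3]={A,T0}  "b"  orig:{A}
  [0..1]={S}  "ba"
  [1..2]=∅  "ab"
  [2..3]={X2}  "bb"  orig:{}
  [0..2]={A}  "bab"
  [1..3]=∅  "abb"
  [0..3]={S,X2}  "babb"  orig:{S}

S ∈ T[0,3] ⇒ YES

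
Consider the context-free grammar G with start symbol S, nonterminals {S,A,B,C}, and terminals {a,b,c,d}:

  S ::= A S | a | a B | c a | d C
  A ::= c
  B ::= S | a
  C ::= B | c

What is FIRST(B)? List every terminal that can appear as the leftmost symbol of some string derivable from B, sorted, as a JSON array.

FIRST sets, iterate to fixpoint:
pass 1:
  A via A→c: +{c}
  B via B→a: +{a}
  C via C→B: +{a}
  C via C→c: +{c}
  S via S→A S: +{c}
  S via S→a: +{a}
  S via S→d C: +{d}
  FIRST(S)={a,c,d}  FIRST(A)={c}  FIRST(B)={a}  FIRST(C)={a,c}
pass 2:
  B via B→S: +{c,d}
  C via C→B: +{d}
  FIRST(S)={a,c,d}  FIRST(A)={c}  FIRST(B)={a,c,d}  FIRST(C)={a,c,d}
pass 3: (no change)
  FIRST(S)={a,c,d}  FIRST(A)={c}  FIRST(B)={a,c,d}  FIRST(C)={a,c,d}

FIRST(B) = ["a", "c", "d"]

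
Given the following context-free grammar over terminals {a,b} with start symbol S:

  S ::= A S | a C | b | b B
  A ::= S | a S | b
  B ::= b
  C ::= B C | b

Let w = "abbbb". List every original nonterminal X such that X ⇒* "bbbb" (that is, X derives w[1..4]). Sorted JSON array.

CNF form of G:
  S -> A S | T0 C | T1 B | b
  A -> A S | T0 C | T0 S | T1 B | b
  B -> b
  C -> B C | b
  T0 -> a
  T1 -> b

CYK table (by increasing span) (cells [i..j] with 1 ≤ i ≤ j ≤ 4 only):
  T[1,1] 'b' = {A,B,C,S,T1}  orig:{A,B,C,S}
  T[2,2] 'b' = {A,B,C,S,T1}  orig:{A,B,C,S}
  T[3,3] 'b' = {A,B,C,S,T1}  orig:{A,B,C,S}
  T[4,4] 'b' = {A,B,C,S,T1}  orig:{A,B,C,S}
  T[1,2] 'bb' = {A,C,S}
  T[2,3] 'bb' = {A,C,S}
  T[3,4] 'bb' = {A,C,S}
  T[1,3] 'bbb' = {A,C,S}
  T[2,4] 'bbb' = {A,C,S}
  T[1,4] 'bbbb' = {A,C,S}

Original NTs in T[1,4] deriving "bbbb": ["A", "C", "S"]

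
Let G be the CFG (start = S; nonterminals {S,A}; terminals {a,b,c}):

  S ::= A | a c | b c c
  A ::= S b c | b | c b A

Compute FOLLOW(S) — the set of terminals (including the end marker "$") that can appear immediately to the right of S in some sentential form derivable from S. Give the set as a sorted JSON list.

FIRST sets, iterate to fixpoint:
[1]
  A via A→b: +{b}
  A via A→c b A: +{c}
  S via S→A: +{b,c}
  S via S→a c: +{a}
  S: {a,b,c}  A: {b,c}
[2]
  A via A→S b c: +{a}
  S: {a,b,c}  A: {a,b,c}
[3] (no change)
  S: {a,b,c}  A: {a,b,c}

FOLLOW sets:
FOLLOW(S) := {$}
[1]
  A→S b c: FOLLOW(S) ⊇ FIRST(b) = {b}; new: +{b}
  S→A: FOLLOW(A) ⊇ FOLLOW(S) ⊇ {$,b}; new: +{$,b}
  S: {$,b}  A: {$,b}
[2] (stable)
  S: {$,b}  A: {$,b}

FOLLOW(S) = ["$", "b"]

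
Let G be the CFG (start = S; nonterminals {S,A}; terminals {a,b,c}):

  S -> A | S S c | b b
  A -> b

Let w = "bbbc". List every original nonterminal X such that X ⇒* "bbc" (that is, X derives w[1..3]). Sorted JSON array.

Convert to CNF:
  S -> S X2 | T1 T1 | b
  A -> b
  T0 -> c
  T1 -> b
  X2 -> S T0

CYK fill (cells [i..j] with 1 ≤ i ≤ j ≤ 3 only):
  cell(1,1) b: {A,S,T1}  orig:{A,S}
  cell(2,2) b: {A,S,T1}  orig:{A,S}
  cell(3,3) c: {T0}  orig:{}
  cell(1,2) bb: {S}
  cell(2,3) bc: {X2}  orig:{}
  cell(1,3) bbc: {S,X2}  orig:{S}

Original NTs in T[1,3] deriving "bbc": ["S"]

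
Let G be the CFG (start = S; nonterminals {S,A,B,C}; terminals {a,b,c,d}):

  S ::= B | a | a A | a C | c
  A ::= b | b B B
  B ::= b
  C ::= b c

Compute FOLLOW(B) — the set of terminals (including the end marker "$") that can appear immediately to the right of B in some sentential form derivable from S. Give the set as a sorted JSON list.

FIRST iteration:
[1]
  A via A→b: +{b}
  B via B→b: +{b}
  C via C→b c: +{b}
  S via S→B: +{b}
  S via S→a: +{a}
  S via S→c: +{c}
  S: {a,b,c}  A: {b}  B: {b}  C: {b}
[2] — fixpoint
  S: {a,b,c}  A: {b}  B: {b}  C: {b}

FOLLOW sets:
initialize: $ ∈ FOLLOW(S)
round 1:
  A→b B B: FOLLOW(B) ⊇ FIRST(B) = {b}; new: +{b}
  S→B: FOLLOW(B) ⊇ FOLLOW(S) ⊇ {$}; new: +{$}
  S→a A: FOLLOW(A) ⊇ FOLLOW(S) ⊇ {$}; new: +{$}
  S→a C: FOLLOW(C) ⊇ FOLLOW(S) ⊇ {$}; new: +{$}
  FOLLOW(S)={$}  FOLLOW(A)={$}  FOLLOW(B)={$,b}  FOLLOW(C)={$}
round 2: (no change)
  FOLLOW(S)={$}  FOLLOW(A)={$}  FOLLOW(B)={$,b}  FOLLOW(C)={$}

FOLLOW(B) = ["$", "b"]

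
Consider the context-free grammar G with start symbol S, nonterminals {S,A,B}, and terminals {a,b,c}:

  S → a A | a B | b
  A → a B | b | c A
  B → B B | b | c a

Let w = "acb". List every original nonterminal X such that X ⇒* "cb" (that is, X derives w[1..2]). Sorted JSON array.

Convert to CNF:
  S -> T0 A | T0 B | b
  A -> T0 B | T1 A | b
  B -> B B | T1 T0 | b
  T0 -> a
  T1 -> c

CYK fill, restricted to cells inside w[1..2]:
  cell(1,1) c: {T1}  orig:{}
  cell(2,2) b: {A,B,S}
  cell(1,2) cb: {A}

Original NTs in T[1,2] deriving "cb": ["A"]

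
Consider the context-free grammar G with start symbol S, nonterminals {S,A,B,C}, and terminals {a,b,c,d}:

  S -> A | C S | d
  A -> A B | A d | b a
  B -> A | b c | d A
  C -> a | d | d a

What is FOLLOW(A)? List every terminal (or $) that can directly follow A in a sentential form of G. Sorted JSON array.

FIRST iteration:
pass 1:
  A via A→b a: +{b}
  B via B→A: +{b}
  B via B→d A: +{d}
  C via C→a: +{a}
  C via C→d: +{d}
  S via S→A: +{b}
  S via S→C S: +{a,d}
  FIRST(S)={a,b,d}  FIRST(A)={b}  FIRST(B)={b,d}  FIRST(C)={a,d}
pass 2: (stable)
  FIRST(S)={a,b,d}  FIRST(A)={b}  FIRST(B)={b,d}  FIRST(C)={a,d}

Compute FOLLOW by fixpoint:
FOLLOW(S) := {$}
iter 1:
  A→A B: FOLLOW(A) ⊇ FIRST(B) = {b,d}; new: +{b,d}
  A→A B: FOLLOW(B) ⊇ FOLLOW(A) ⊇ {b,d}; new: +{b,d}
  S→A: FOLLOW(A) ⊇ FOLLOW(S) ⊇ {$}; new: +{$}
  S→C S: FOLLOW(C) ⊇ FIRST(S) = {a,b,d}; new: +{a,b,d}
  FOLLOW[S]={$}  FOLLOW[A]={$,b,d}  FOLLOW[B]={b,d}  FOLLOW[C]={a,b,d}
iter 2:
  A→A B: FOLLOW(B) ⊇ FOLLOW(A) ⊇ {$,b,d}; new: +{$}
  FOLLOW[S]={$}  FOLLOW[A]={$,b,d}  FOLLOW[B]={$,b,d}  FOLLOW[C]={a,b,d}
iter 3: (stable)
  FOLLOW[S]={$}  FOLLOW[A]={$,b,d}  FOLLOW[B]={$,b,d}  FOLLOW[C]={a,b,d}

FOLLOW(A) = ["$", "b", "d"]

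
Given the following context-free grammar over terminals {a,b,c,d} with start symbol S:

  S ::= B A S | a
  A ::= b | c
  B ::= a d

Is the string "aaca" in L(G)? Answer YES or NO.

Convert to CNF:
  S -> B X2 | a
  A -> b | c
  B -> T0 T1
  T0 -> a
  T1 -> d
  X2 -> A S

CYK fill:
  [0..0]={S,T0}  "a"  orig:{S}
  [1..1]={S,T0}  "a"  orig:{S}
  [2..2]={A}  "c"
  [3..3]={S,T0}  "a"  orig:{S}
  [0..1]=∅  "aa"
  [1..2]=∅  "ac"
  [2..3]={X2}  "ca"  orig:{}
  [0..2]=∅  "aac"
  [1..3]=∅  "aca"
  [0..3]=∅  "aaca"

S ∉ T[0,3] ⇒ NO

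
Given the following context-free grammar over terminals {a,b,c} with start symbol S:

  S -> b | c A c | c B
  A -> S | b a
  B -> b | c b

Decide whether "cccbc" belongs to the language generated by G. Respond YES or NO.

CNF form of G:
  S -> T2 B | T2 X4 | b
  A -> T0 T1 | T2 B | T2 X3 | b
  B -> T2 T0 | b
  T0 -> b
  T1 -> a
  T2 -> c
  X3 -> A T2
  X4 -> A T2

Fill CYK table bottom-up:
  cell(0,0) c: {T2}  orig:{}
  cell(1,1) c: {T2}  orig:{}
  cell(2,2) c: {T2}  orig:{}
  cell(3,3) b: {A,B,S,T0}  orig:{A,B,S}
  cell(4,4) c: {T2}  orig:{}
  cell(0,1) cc: ∅
  cell(1,2) cc: ∅
  cell(2,3) cb: {A,B,S}
  cell(3,4) bc: {X3,X4}  orig:{}
  cell(0,2) ccc: ∅
  cell(1,3) ccb: {A,S}
  cell(2,4) cbc: {A,S,X3,X4}  orig:{A,S}
  cell(0,3) cccb: ∅
  cell(1,4) ccbc: {A,S,X3,X4}  orig:{A,S}
  cell(0,4) cccbc: {A,S}

S ∈ T[0,4] ⇒ YES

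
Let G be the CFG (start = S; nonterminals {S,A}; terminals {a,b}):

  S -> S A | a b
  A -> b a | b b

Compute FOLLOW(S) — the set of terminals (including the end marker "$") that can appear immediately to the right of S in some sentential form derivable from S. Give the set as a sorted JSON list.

FIRST iteration:
pass 1:
  A via A→b a: +{b}
  S via S→a b: +{a}
  FIRST(S)={a}  FIRST(A)={b}
pass 2: — fixpoint
  FIRST(S)={a}  FIRST(A)={b}

Compute FOLLOW by fixpoint:
seed FOLLOW(S) with $
iter 1:
  S→S A: FOLLOW(S) ⊇ FIRST(A) = {b}; new: +{b}
  S→S A: FOLLOW(A) ⊇ FOLLOW(S) ⊇ {$,b}; new: +{$,b}
  FOLLOW(S)={$,b}  FOLLOW(A)={$,b}
iter 2: (stable)
  FOLLOW(S)={$,b}  FOLLOW(A)={$,b}

FOLLOW(S) = ["$", "b"]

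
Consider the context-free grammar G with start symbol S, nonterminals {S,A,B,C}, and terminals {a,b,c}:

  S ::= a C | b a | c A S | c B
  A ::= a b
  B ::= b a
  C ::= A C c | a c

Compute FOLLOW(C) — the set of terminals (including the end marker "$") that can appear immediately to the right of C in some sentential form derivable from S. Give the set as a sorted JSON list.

Compute FIRST by fixpoint:
iter 1:
  A via A→a b: +{a}
  B via B→b a: +{b}
  C via C→A C c: +{a}
  S via S→a C: +{a}
  S via S→b a: +{b}
  S via S→c A S: +{c}
  FIRST[S]={a,b,c}  FIRST[A]={a}  FIRST[B]={b}  FIRST[C]={a}
iter 2: (stable)
  FIRST[S]={a,b,c}  FIRST[A]={a}  FIRST[B]={b}  FIRST[C]={a}

Compute FOLLOW by fixpoint:
seed FOLLOW(S) with $
round 1:
  C→A C c: FOLLOW(A) ⊇ FIRST(C) = {a}; new: +{a}
  C→A C c: FOLLOW(C) ⊇ FIRST(c) = {c}; new: +{c}
  S→a C: FOLLOW(C) ⊇ FOLLOW(S) ⊇ {$}; new: +{$}
  S→c A S: FOLLOW(A) ⊇ FIRST(S) = {a,b,c}; new: +{b,c}
  S→c B: FOLLOW(B) ⊇ FOLLOW(S) ⊇ {$}; new: +{$}
  S: {$}  A: {a,b,c}  B: {$}  C: {$,c}
round 2: — fixpoint
  S: {$}  A: {a,b,c}  B: {$}  C: {$,c}

FOLLOW(C) = ["$", "c"]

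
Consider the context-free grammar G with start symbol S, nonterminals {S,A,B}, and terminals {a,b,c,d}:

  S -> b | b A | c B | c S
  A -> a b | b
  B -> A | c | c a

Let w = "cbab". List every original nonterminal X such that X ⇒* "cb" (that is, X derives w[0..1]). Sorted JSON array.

CNF form of G:
  S -> T1 A | T2 B | T2 S | b
  A -> T0 T1 | b
  B -> T0 T1 | T2 T0 | b | c
  T0 -> a
  T1 -> b
  T2 -> c

CYK fill (cells [i..j] with 0 ≤ i ≤ j ≤ 1 only):
  cell(0,0) c: {B,T2}  orig:{B}
  cell(1,1) b: {A,B,S,T1}  orig:{A,B,S}
  cell(0,1) cb: {S}

Original NTs in T[0,1] deriving "cb": ["S"]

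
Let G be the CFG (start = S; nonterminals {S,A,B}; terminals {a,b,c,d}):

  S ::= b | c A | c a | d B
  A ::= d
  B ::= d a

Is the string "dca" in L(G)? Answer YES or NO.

CNF form of G:
  S -> T0 B | T2 A | T2 T1 | b
  A -> d
  B -> T0 T1
  T0 -> d
  T1 -> a
  T2 -> c

CYK table (by increasing span):
  cell(0,0) d: {A,T0}  orig:{A}
  cell(1,1) c: {T2}  orig:{}
  cell(2,2) a: {T1}  orig:{}
  cell(0,1) dc: ∅
  cell(1,2) ca: {S}
  cell(0,2) dca: ∅

S ∉ T[0,2] ⇒ NO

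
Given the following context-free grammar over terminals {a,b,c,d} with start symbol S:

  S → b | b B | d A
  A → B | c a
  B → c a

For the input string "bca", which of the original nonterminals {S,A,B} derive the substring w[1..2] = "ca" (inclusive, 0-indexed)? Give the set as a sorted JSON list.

CNF form of G:
  S -> T2 B | T3 A | b
  A -> T0 T1
  B -> T0 T1
  T0 -> c
  T1 -> a
  T2 -> b
  T3 -> d

CYK table (by increasing span) — only the sub-triangle for w[1..2]:
  [1..1]={T0}  "c"  orig:{}
  [2..2]={T1}  "a"  orig:{}
  [1..2]={A,B}  "ca"

Original NTs in T[1,2] deriving "ca": ["A", "B"]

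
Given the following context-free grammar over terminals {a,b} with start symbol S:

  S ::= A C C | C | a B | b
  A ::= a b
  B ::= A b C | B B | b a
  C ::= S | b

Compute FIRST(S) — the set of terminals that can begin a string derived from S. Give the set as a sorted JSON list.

Compute FIRST by fixpoint:
pass 1:
  A via A→a b: +{a}
  B via B→A b C: +{a}
  B via B→b a: +{b}
  C via C→b: +{b}
  S via S→A C C: +{a}
  S via S→C: +{b}
  FIRST(S)={a,b}  FIRST(A)={a}  FIRST(B)={a,b}  FIRST(C)={b}
pass 2:
  C via C→S: +{a}
  FIRST(S)={a,b}  FIRST(A)={a}  FIRST(B)={a,b}  FIRST(C)={a,b}
pass 3: (no change)
  FIRST(S)={a,b}  FIRST(A)={a}  FIRST(B)={a,b}  FIRST(C)={a,b}

FIRST(S) = ["a", "b"]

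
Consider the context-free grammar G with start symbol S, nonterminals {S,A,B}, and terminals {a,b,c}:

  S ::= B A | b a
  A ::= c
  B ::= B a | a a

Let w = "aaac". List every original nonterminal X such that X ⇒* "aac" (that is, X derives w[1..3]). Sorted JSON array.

CNF form of G:
  S -> B A | T1 T0
  A -> c
  B -> B T0 | T0 T0
  T0 -> a
  T1 -> b

CYK table (by increasing span) (cells [i..j] with 1 ≤ i ≤ j ≤ 3 only):
  [1..1]={T0}  "a"  orig:{}
  [2..2]={T0}  "a"  orig:{}
  [3..3]={A}  "c"
  [1..2]={B}  "aa"
  [2..3]=∅  "ac"
  [1..3]={S}  "aac"

Original NTs in T[1,3] deriving "aac": ["S"]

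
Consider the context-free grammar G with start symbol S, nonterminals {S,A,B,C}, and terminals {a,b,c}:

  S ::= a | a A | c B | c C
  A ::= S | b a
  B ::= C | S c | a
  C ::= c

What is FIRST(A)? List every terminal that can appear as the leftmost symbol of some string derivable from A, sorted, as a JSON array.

FIRST iteration:
pass 1:
  A via A→b a: +{b}
  B via B→a: +{a}
  C via C→c: +{c}
  S via S→a: +{a}
  S via S→c B: +{c}
  FIRST(S)={a,c}  FIRST(A)={b}  FIRST(B)={a}  FIRST(C)={c}
pass 2:
  A via A→S: +{a,c}
  B via B→C: +{c}
  FIRST(S)={a,c}  FIRST(A)={a,b,c}  FIRST(B)={a,c}  FIRST(C)={c}
pass 3: (stable)
  FIRST(S)={a,c}  FIRST(A)={a,b,c}  FIRST(B)={a,c}  FIRST(C)={c}

FIRST(A) = ["a", "b", "c"]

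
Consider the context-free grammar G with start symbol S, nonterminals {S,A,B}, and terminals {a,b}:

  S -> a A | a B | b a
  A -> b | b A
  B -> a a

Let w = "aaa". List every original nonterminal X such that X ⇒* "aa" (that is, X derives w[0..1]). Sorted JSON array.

Convert to CNF:
  S -> T0 T1 | T1 A | T1 B
  A -> T0 A | b
  B -> T1 T1
  T0 -> b
  T1 -> a

Fill CYK table bottom-up, restricted to cells inside w[0..1]:
  T[0,0] 'a' = {T1}  orig:{}
  T[1,1] 'a' = {T1}  orig:{}
  T[0,1] 'aa' = {B}

Original NTs in T[0,1] deriving "aa": ["B"]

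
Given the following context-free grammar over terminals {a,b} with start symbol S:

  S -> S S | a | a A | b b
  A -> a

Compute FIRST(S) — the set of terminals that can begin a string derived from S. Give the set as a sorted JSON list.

Compute FIRST by fixpoint:
pass 1:
  A via A→a: +{a}
  S via S→a: +{a}
  S via S→b b: +{b}
  FIRST[S]={a,b}  FIRST[A]={a}
pass 2: — fixpoint
  FIRST[S]={a,b}  FIRST[A]={a}

FIRST(S) = ["a", "b"]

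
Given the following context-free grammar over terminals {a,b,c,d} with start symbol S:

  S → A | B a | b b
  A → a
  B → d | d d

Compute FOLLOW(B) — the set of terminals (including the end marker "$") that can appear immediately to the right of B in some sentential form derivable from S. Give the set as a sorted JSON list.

Compute FIRST by fixpoint:
iter 1:
  A via A→a: +{a}
  B via B→d: +{d}
  S via S→A: +{a}
  S via S→B a: +{d}
  S via S→b b: +{b}
  FIRST(S)={a,b,d}  FIRST(A)={a}  FIRST(B)={d}
iter 2: — fixpoint
  FIRST(S)={a,b,d}  FIRST(A)={a}  FIRST(B)={d}

FOLLOW sets:
FOLLOW(S) := {$}
[1]
  S→A: FOLLOW(A) ⊇ FOLLOW(S) ⊇ {$}; new: +{$}
  S→B a: FOLLOW(B) ⊇ FIRST(a) = {a}; new: +{a}
  FOLLOW(S)={$}  FOLLOW(A)={$}  FOLLOW(B)={a}
[2] — fixpoint
  FOLLOW(S)={$}  FOLLOW(A)={$}  FOLLOW(B)={a}

FOLLOW(B) = ["a"]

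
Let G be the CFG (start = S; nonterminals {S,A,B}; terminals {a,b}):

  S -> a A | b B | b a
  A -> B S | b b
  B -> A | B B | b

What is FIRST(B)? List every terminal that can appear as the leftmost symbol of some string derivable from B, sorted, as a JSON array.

Compute FIRST by fixpoint:
pass 1:
  A via A→b b: +{b}
  B via B→A: +{b}
  S via S→a A: +{a}
  S via S→b B: +{b}
  FIRST[S]={a,b}  FIRST[A]={b}  FIRST[B]={b}
pass 2: (stable)
  FIRST[S]={a,b}  FIRST[A]={b}  FIRST[B]={b}

FIRST(B) = ["b"]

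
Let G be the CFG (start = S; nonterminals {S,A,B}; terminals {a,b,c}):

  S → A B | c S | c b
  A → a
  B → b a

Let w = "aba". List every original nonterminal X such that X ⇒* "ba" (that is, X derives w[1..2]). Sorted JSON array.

CNF form of G:
  S -> A B | T2 S | T2 T0
  A -> a
  B -> T0 T1
  T0 -> b
  T1 -> a
  T2 -> c

Fill CYK table bottom-up — only the sub-triangle for w[1..2]:
  [1..1]={T0}  "b"  orig:{}
  [2..2]={A,T1}  "a"  orig:{A}
  [1..2]={B}  "ba"

Original NTs in T[1,2] deriving "ba": ["B"]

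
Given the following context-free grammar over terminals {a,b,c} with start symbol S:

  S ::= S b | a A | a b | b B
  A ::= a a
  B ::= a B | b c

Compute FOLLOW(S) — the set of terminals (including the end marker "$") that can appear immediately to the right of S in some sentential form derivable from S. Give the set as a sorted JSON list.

FIRST iteration:
pass 1:
  A via A→a a: +{a}
  B via B→a B: +{a}
  B via B→b c: +{b}
  S via S→a A: +{a}
  S via S→b B: +{b}
  S: {a,b}  A: {a}  B: {a,b}
pass 2: done
  S: {a,b}  A: {a}  B: {a,b}

FOLLOW iteration:
initialize: $ ∈ FOLLOW(S)
round 1:
  S→S b: FOLLOW(S) ⊇ FIRST(b) = {b}; new: +{b}
  S→a A: FOLLOW(A) ⊇ FOLLOW(S) ⊇ {$,b}; new: +{$,b}
  S→b B: FOLLOW(B) ⊇ FOLLOW(S) ⊇ {$,b}; new: +{$,b}
  S: {$,b}  A: {$,b}  B: {$,b}
round 2: — fixpoint
  S: {$,b}  A: {$,b}  B: {$,b}

FOLLOW(S) = ["$", "b"]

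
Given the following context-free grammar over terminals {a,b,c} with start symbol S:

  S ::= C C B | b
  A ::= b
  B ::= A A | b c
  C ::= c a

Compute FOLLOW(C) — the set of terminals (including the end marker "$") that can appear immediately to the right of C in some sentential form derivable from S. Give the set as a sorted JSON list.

FIRST iteration:
[1]
  A via A→b: +{b}
  B via B→A A: +{b}
  C via C→c a: +{c}
  S via S→C C B: +{c}
  S via S→b: +{b}
  FIRST[S]={b,c}  FIRST[A]={b}  FIRST[B]={b}  FIRST[C]={c}
[2] (no change)
  FIRST[S]={b,c}  FIRST[A]={b}  FIRST[B]={b}  FIRST[C]={c}

FOLLOW sets:
initialize: $ ∈ FOLLOW(S)
round 1:
  B→A A: FOLLOW(A) ⊇ FIRST(A) = {b}; new: +{b}
  S→C C B: FOLLOW(C) ⊇ FIRST(C) = {c}; new: +{c}
  S→C C B: FOLLOW(C) ⊇ FIRST(B) = {b}; new: +{b}
  S→C C B: FOLLOW(B) ⊇ FOLLOW(S) ⊇ {$}; new: +{$}
  FOLLOW[S]={$}  FOLLOW[A]={b}  FOLLOW[B]={$}  FOLLOW[C]={b,c}
round 2:
  B→A A: FOLLOW(A) ⊇ FOLLOW(B) ⊇ {$}; new: +{$}
  FOLLOW[S]={$}  FOLLOW[A]={$,b}  FOLLOW[B]={$}  FOLLOW[C]={b,c}
round 3: — fixpoint
  FOLLOW[S]={$}  FOLLOW[A]={$,b}  FOLLOW[B]={$}  FOLLOW[C]={b,c}

FOLLOW(C) = ["b", "c"]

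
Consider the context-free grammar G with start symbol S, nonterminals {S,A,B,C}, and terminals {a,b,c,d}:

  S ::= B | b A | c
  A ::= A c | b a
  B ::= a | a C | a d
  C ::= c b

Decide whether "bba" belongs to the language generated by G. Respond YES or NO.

CNF form of G:
  S -> T1 A | T2 C | T2 T3 | a | c
  A -> A T0 | T1 T2
  B -> T2 C | T2 T3 | a
  C -> T0 T1
  T0 -> c
  T1 -> b
  T2 -> a
  T3 -> d

Fill CYK table bottom-up:
  cell(0,0) b: {T1}  orig:{}
  cell(1,1) b: {T1}  orig:{}
  cell(2,2) a: {B,S,T2}  orig:{B,S}
  cell(0,1) bb: ∅
  cell(1,2) ba: {A}
  cell(0,2) bba: {S}

S ∈ T[0,2] ⇒ YES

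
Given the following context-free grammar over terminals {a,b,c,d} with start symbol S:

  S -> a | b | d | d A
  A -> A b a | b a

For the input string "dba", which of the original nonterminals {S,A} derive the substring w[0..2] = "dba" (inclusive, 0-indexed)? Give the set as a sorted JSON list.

Convert to CNF:
  S -> T2 A | a | b | d
  A -> A X3 | T0 T1
  T0 -> b
  T1 -> a
  T2 -> d
  X3 -> T0 T1

CYK fill (cells [i..j] with 0 ≤ i ≤ j ≤ 2 only):
  cell(0,0) d: {S,T2}  orig:{S}
  cell(1,1) b: {S,T0}  orig:{S}
  cell(2,2) a: {S,T1}  orig:{S}
  cell(0,1) db: ∅
  cell(1,2) ba: {A,X3}  orig:{A}
  cell(0,2) dba: {S}

Original NTs in T[0,2] deriving "dba": ["S"]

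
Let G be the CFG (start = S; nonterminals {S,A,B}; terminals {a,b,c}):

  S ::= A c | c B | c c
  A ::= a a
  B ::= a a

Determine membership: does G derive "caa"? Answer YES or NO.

Convert to CNF:
  S -> A T1 | T1 B | T1 T1
  A -> T0 T0
  B -> T0 T0
  T0 -> a
  T1 -> c

CYK fill:
  cell(0,0) c: {T1}  orig:{}
  cell(1,1) a: {T0}  orig:{}
  cell(2,2) a: {T0}  orig:{}
  cell(0,1) ca: ∅
  cell(1,2) aa: {A,B}
  cell(0,2) caa: {S}

S ∈ T[0,2] ⇒ YES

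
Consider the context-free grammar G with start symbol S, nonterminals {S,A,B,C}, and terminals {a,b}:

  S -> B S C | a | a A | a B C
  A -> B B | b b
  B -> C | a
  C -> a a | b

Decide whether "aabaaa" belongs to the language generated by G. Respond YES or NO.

CNF form of G:
  S -> B X2 | T1 A | T1 X3 | a
  A -> B B | T0 T0
  B -> T1 T1 | a | b
  C -> T1 T1 | b
  T0 -> b
  T1 -> a
  X2 -> S C
  X3 -> B C

CYK fill:
  cell(0,0) a: {B,S,T1}  orig:{B,S}
  cell(1,1) a: {B,S,T1}  orig:{B,S}
  cell(2,2) b: {B,C,T0}  orig:{B,C}
  cell(3,3) a: {B,S,T1}  orig:{B,S}
  cell(4,4) a: {B,S,T1}  orig:{B,S}
  cell(5,5) a: {B,S,T1}  orig:{B,S}
  cell(0,1) aa: {A,B,C}
  cell(1,2) ab: {A,X2,X3}  orig:{A}
  cell(2,3) ba: {A}
  cell(3,4) aa: {A,B,C}
  cell(4,5) aa: {A,B,C}
  cell(0,2) aab: {A,S,X3}  orig:{A,S}
  cell(1,3) aba: {S}
  cell(2,4) baa: {A,X3}  orig:{A}
  cell(3,5) aaa: {A,S,X2,X3}  orig:{A,S}
  cell(0,3) aaba: ∅
  cell(1,4) abaa: {S}
  cell(2,5) baaa: {S}
  cell(0,4) aabaa: {X2}  orig:{}
  cell(1,5) abaaa: {X2}  orig:{}
  cell(0,5) aabaaa: {S}

S ∈ T[0,5] ⇒ YES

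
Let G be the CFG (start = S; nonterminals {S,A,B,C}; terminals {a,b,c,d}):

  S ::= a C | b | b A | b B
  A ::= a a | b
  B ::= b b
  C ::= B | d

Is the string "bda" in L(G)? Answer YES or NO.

CNF form of G:
  S -> T0 C | T1 A | T1 B | b
  A -> T0 T0 | b
  B -> T1 T1
  C -> T1 T1 | d
  T0 -> a
  T1 -> b

CYK fill:
  T[0,0] 'b' = {A,S,T1}  orig:{A,S}
  T[1,1] 'd' = {C}
  T[2,2] 'a' = {T0}  orig:{}
  T[0,1] 'bd' = ∅
  T[1,2] 'da' = ∅
  T[0,2] 'bda' = ∅

S ∉ T[0,2] ⇒ NO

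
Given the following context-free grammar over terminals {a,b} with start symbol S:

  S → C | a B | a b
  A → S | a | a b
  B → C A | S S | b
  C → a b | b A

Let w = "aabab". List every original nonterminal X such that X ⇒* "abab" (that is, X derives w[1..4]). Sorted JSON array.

CNF form of G:
  S -> T0 B | T0 T1 | T1 A
  A -> T0 B | T0 T1 | T1 A | a
  B -> C A | S S | b
  C -> T0 T1 | T1 A
  T0 -> a
  T1 -> b

Fill CYK table bottom-up — only the sub-triangle for w[1..4]:
  T[1,1] 'a' = {A,T0}  orig:{A}
  T[2,2] 'b' = {B,T1}  orig:{B}
  T[3,3] 'a' = {A,T0}  orig:{A}
  T[4,4] 'b' = {B,T1}  orig:{B}
  T[1,2] 'ab' = {A,C,S}
  T[2,3] 'ba' = {A,C,S}
  T[3,4] 'ab' = {A,C,S}
  T[1,3] 'aba' = {B}
  T[2,4] 'bab' = {A,C,S}
  T[1,4] 'abab' = {B}

Original NTs in T[1,4] deriving "abab": ["B"]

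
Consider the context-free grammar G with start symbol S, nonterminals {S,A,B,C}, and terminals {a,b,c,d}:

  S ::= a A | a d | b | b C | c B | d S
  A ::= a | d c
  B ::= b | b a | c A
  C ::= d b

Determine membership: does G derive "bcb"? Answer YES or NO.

CNF form of G:
  S -> T0 S | T1 B | T2 C | T3 A | T3 T0 | b
  A -> T0 T1 | a
  B -> T1 A | T2 T3 | b
  C -> T0 T2
  T0 -> d
  T1 -> c
  T2 -> b
  T3 -> a

CYK table (by increasing span):
  T[0,0] 'b' = {B,S,T2}  orig:{B,S}
  T[1,1] 'c' = {T1}  orig:{}
  T[2,2] 'b' = {B,S,T2}  orig:{B,S}
  T[0,1] 'bc' = ∅
  T[1,2] 'cb' = {S}
  T[0,2] 'bcb' = ∅

S ∉ T[0,2] ⇒ NO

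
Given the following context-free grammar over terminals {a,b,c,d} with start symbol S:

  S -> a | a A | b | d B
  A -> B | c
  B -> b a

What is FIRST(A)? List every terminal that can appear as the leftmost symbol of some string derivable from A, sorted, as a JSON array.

FIRST sets, iterate to fixpoint:
round 1:
  A via A→c: +{c}
  B via B→b a: +{b}
  S via S→a: +{a}
  S via S→b: +{b}
  S via S→d B: +{d}
  FIRST(S)={a,b,d}  FIRST(A)={c}  FIRST(B)={b}
round 2:
  A via A→B: +{b}
  FIRST(S)={a,b,d}  FIRST(A)={b,c}  FIRST(B)={b}
round 3: (stable)
  FIRST(S)={a,b,d}  FIRST(A)={b,c}  FIRST(B)={b}

FIRST(A) = ["b", "c"]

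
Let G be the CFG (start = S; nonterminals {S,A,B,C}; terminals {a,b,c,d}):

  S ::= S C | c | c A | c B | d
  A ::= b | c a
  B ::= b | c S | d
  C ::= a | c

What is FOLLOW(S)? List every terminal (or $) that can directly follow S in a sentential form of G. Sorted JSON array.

Compute FIRST by fixpoint:
iter 1:
  A via A→b: +{b}
  A via A→c a: +{c}
  B via B→b: +{b}
  B via B→c S: +{c}
  B via B→d: +{d}
  C via C→a: +{a}
  C via C→c: +{c}
  S via S→c: +{c}
  S via S→d: +{d}
  FIRST[S]={c,d}  FIRST[A]={b,c}  FIRST[B]={b,c,d}  FIRST[C]={a,c}
iter 2: (stable)
  FIRST[S]={c,d}  FIRST[A]={b,c}  FIRST[B]={b,c,d}  FIRST[C]={a,c}

FOLLOW iteration:
seed FOLLOW(S) with $
iter 1:
  S→S C: FOLLOW(S) ⊇ FIRST(C) = {a,c}; new: +{a,c}
  S→S C: FOLLOW(C) ⊇ FOLLOW(S) ⊇ {$,a,c}; new: +{$,a,c}
  S→c A: FOLLOW(A) ⊇ FOLLOW(S) ⊇ {$,a,c}; new: +{$,a,c}
  S→c B: FOLLOW(B) ⊇ FOLLOW(S) ⊇ {$,a,c}; new: +{$,a,c}
  FOLLOW[S]={$,a,c}  FOLLOW[A]={$,a,c}  FOLLOW[B]={$,a,c}  FOLLOW[C]={$,a,c}
iter 2: done
  FOLLOW[S]={$,a,c}  FOLLOW[A]={$,a,c}  FOLLOW[B]={$,a,c}  FOLLOW[C]={$,a,c}

FOLLOW(S) = ["$", "a", "c"]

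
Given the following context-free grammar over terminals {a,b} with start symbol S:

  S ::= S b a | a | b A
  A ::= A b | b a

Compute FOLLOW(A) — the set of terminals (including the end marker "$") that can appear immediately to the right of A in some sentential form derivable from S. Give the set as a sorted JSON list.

FIRST sets, iterate to fixpoint:
iter 1:
  A via A→b a: +{b}
  S via S→a: +{a}
  S via S→b A: +{b}
  FIRST[S]={a,b}  FIRST[A]={b}
iter 2: done
  FIRST[S]={a,b}  FIRST[A]={b}

FOLLOW iteration:
initialize: $ ∈ FOLLOW(S)
round 1:
  A→A b: FOLLOW(A) ⊇ FIRST(b) = {b}; new: +{b}
  S→S b a: FOLLOW(S) ⊇ FIRST(b) = {b}; new: +{b}
  S→b A: FOLLOW(A) ⊇ FOLLOW(S) ⊇ {$,b}; new: +{$}
  FOLLOW(S)={$,b}  FOLLOW(A)={$,b}
round 2: (no change)
  FOLLOW(S)={$,b}  FOLLOW(A)={$,b}

FOLLOW(A) = ["$", "b"]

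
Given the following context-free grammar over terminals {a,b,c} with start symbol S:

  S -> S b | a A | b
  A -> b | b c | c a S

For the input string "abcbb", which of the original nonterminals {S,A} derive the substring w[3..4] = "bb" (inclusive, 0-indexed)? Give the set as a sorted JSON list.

Convert to CNF:
  S -> S T0 | T2 A | b
  A -> T0 T1 | T1 X3 | b
  T0 -> b
  T1 -> c
  T2 -> a
  X3 -> T2 S

CYK table (by increasing span), restricted to cells inside w[3..4]:
  cell(3,3) b: {A,S,T0}  orig:{A,S}
  cell(4,4) b: {A,S,T0}  orig:{A,S}
  cell(3,4) bb: {S}

Original NTs in T[3,4] deriving "bb": ["S"]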